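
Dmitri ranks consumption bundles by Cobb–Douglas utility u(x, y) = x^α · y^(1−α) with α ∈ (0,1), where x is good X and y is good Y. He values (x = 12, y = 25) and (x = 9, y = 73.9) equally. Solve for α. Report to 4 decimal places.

Set the two utilities equal: 12^α·25^(1−α) = 9^α·73.9^(1−α).
(12/9)^α = (73.9/25)^(1−α); take logs: α·ln(12/9) = (1−α)·ln(73.9/25), i.e. α·0.2876821 = (1−α)·1.0838370.
Thus α·(1.3715191) = 1.0838370, so α = 1.0838370/1.3715191 ≈ 0.7902.

α ≈ 0.7902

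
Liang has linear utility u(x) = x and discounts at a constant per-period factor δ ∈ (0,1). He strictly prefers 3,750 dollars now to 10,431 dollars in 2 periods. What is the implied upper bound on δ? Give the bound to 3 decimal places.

Under u(x) = x this choice says 3750 > δ^2·10431.
Hence δ^2 < 3750/10431 = 0.35951, and x ↦ x^(1/2) is increasing on (0,∞).
δ < 0.35951^(1/2) = 0.600.

δ < 0.600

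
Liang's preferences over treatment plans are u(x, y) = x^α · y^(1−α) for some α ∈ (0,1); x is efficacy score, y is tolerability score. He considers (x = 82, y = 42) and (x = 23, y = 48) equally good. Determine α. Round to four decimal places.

α ≈ 0.0951

Set the two utilities equal: 82^α·42^(1−α) = 23^α·48^(1−α).
Rearrange to (82/23)^α = (48/42)^(1−α) and take logs: α·1.2712250 = (1−α)·0.1335314.
Thus α·(1.4047564) = 0.1335314, so α = 0.1335314/1.4047564 ≈ 0.0951.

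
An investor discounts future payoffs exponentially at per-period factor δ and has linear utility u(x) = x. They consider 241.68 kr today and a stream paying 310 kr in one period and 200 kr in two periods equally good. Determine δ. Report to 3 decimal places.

δ ≈ 0.570

Present value of the stream is 310·δ + 200·δ². Indifference gives 310δ + 200δ² = 241.68.
Rearranged: 200δ² + 310δ − 241.68 = 0.
δ = (−310 + √(310² + 4·200·241.68)) / (2·200) = (−310 + √289444.00) / 400 ≈ 0.570.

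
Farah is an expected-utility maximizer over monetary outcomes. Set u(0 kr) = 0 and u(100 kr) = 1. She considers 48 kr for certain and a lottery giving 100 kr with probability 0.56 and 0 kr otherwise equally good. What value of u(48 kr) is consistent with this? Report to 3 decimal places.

By the standard-gamble method, u(48 kr) is just the indifference probability on the best outcome: 0.56.

0.560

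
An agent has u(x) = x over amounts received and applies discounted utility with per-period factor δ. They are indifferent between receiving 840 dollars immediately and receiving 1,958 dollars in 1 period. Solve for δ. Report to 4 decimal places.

Equating discounted utilities: u(840) = δ·u(1958) ⇒ δ = u(840)/u(1958).
With u(x) = x: δ = 840/1958 = 0.42901.

δ ≈ 0.4290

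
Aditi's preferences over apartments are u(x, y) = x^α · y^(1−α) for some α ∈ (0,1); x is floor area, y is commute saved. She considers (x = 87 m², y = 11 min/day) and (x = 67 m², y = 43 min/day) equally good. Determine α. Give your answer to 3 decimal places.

Indifference: 87^α · 11^(1−α) = 67^α · 43^(1−α).
Rearrange to (87/67)^α = (43/11)^(1−α) and take logs: α·0.261215 = (1−α)·1.363305.
So α/(1−α) = (1.363305)/(0.261215) = 5.219092, and α = 5.219092/6.219092 ≈ 0.839.

α ≈ 0.839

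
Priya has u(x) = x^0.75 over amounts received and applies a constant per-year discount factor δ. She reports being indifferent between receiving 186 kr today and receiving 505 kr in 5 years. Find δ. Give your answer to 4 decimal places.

The payoff in 5 years is discounted by δ^5, so u(186) = δ^5·u(505) and δ^5 = u(186)/u(505).
Since u(x) = x^0.75, δ^5 = (186/505)^0.75 = 0.36832^0.75 = 0.47279.
Taking the 5th root: δ = 0.47279^(1/5) ≈ 0.8609.

δ ≈ 0.8609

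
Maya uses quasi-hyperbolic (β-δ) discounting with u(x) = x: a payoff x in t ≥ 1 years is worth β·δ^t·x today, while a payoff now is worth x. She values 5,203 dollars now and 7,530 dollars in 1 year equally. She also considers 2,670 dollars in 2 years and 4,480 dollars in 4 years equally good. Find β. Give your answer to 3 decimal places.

The second indifference involves only future payoffs, so β cancels: β·δ^2·2670 = β·δ^4·4480, giving δ^2 = 2670/4480 = 0.59598, so δ = 0.77200.
The first indifference: 5203 = β·δ·7530, so β = 5203/(δ·7530) = 5203/(0.77200·7530) ≈ 0.895.

β ≈ 0.895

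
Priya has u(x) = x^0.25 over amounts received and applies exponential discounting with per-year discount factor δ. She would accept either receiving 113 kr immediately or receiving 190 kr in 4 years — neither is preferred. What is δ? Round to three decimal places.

Indifference means u(113) = δ^4 · u(190), so δ^4 = u(113)/u(190).
With u(x) = x^0.25: δ^4 = 113^0.25/190^0.25 = (113/190)^0.25 = 0.87818.
So δ = 0.87818^(1/4) ≈ 0.968.

δ ≈ 0.968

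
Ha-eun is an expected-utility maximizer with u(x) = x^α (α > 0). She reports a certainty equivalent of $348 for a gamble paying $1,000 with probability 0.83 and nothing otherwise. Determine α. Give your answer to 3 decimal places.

Since u(0) = 0, the lottery's EU is 0.83·1000^α.
Setting u(348) equal to that: 348^α = 0.83·1000^α ⇒ (348/1000)^α = 0.83.
Take logs: α = ln 0.83 / ln(348/1000) ≈ 0.17652.

α ≈ 0.177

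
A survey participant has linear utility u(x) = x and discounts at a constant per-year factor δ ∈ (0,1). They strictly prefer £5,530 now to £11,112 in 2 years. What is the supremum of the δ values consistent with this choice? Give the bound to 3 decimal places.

δ < 0.705

Comparing present values: 5530 > δ^2·11112.
Hence δ^2 < 5530/11112 = 0.49766, and x ↦ x^(1/2) is increasing on (0,∞).
δ < (5530/11112)^(1/2) ≈ 0.705.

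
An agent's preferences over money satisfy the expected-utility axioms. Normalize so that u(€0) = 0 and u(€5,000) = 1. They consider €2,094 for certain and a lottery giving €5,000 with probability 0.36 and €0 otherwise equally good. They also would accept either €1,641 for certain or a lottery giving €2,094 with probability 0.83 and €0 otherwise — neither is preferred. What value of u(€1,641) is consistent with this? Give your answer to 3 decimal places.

0.299

First, u(€2,094) = 0.36·u(€5,000) + 0.64·u(€0) = 0.36.
Chaining: u(€1,641) = 0.83·0.36 + 0.17·0.00 = 0.2988.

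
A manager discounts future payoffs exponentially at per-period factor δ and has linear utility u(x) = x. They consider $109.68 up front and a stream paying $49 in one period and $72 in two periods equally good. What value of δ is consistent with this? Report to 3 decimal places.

δ ≈ 0.940

The stream is worth 49δ + 72δ² today, so 49δ + 72δ² = 109.68.
That is, 72δ² + 49δ − 109.68 = 0, a quadratic in δ.
δ = (−49 + √(49² + 4·72·109.68)) / (2·72) = (−49 + √33988.84) / 144 ≈ 0.940.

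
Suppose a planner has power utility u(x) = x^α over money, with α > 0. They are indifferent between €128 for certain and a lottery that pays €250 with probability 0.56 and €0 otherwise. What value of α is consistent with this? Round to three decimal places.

α ≈ 0.866

EU(lottery) = 0.56·250^α + 0.44·0 = 0.56·250^α.
Equating: 128^α = 0.56·250^α, i.e. 0.5120^α = 0.56.
Taking logs: α·ln(128/250) = ln(0.56), so α = -0.579818 / -0.669431 ≈ 0.866.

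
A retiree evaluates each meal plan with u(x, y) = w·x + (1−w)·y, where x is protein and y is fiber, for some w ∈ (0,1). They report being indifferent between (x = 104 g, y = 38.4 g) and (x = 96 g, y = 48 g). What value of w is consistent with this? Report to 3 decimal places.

Equating utilities: w·104 + (1−w)·38.4 = w·96 + (1−w)·48.
Collecting terms: w·8 = (1−w)·9.6.
So w/(1−w) = 9.6/8 = 1.2000, giving w = 9.6/(8+9.6) = 0.545.

w = 0.545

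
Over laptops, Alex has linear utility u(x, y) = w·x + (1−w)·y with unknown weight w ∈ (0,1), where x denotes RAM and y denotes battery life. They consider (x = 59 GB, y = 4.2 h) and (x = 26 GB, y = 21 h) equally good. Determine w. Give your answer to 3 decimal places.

w = 0.337

u(59,4.2) = u(26,21) means w·59 + (1−w)·4.2 = w·26 + (1−w)·21.
Collecting terms: w·33 = (1−w)·16.8.
Hence w = 16.8/(33+16.8) = 16.8/49.8 = 0.337.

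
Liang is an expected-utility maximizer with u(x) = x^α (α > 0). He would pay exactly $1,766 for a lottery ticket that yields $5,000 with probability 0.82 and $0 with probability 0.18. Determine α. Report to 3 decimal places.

Since u(0) = 0, the lottery's EU is 0.82·5000^α.
Indifference: 1766^α = 0.82·5000^α, so (1766/5000)^α = 0.82.
α = ln(0.82) / ln(1766/5000) = -0.198451/-1.040721 ≈ 0.191.

α ≈ 0.191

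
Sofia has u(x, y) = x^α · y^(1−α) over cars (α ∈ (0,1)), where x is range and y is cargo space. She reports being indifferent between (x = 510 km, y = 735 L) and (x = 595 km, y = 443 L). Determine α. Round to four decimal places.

Set the two utilities equal: 510^α·735^(1−α) = 595^α·443^(1−α).
(510/595)^α = (443/735)^(1−α); take logs: α·ln(510/595) = (1−α)·ln(443/735), i.e. α·-0.1541507 = (1−α)·-0.5063007.
With A = -0.1541507 and B = -0.5063007: α·A = (1−α)·B, so α = B/(A+B) = -0.5063007/-0.6604514 ≈ 0.7666.

α ≈ 0.7666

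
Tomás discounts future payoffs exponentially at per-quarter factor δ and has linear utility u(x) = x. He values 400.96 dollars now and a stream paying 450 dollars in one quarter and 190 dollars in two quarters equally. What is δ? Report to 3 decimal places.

The stream is worth 450δ + 190δ² today, so 450δ + 190δ² = 400.96.
Rearranged: 190δ² + 450δ − 400.96 = 0.
The positive root is δ = [−450 + √(450² + 4·190·400.96)] / (2·190) = (−450 + 712.201)/380 ≈ 0.690.

δ ≈ 0.690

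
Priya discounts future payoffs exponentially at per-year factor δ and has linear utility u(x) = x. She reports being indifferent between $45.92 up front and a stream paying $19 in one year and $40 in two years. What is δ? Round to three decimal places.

Equating present values: 45.92 = 19δ + 40δ².
So 40δ² + 19δ − 45.92 = 0.
By the quadratic formula (taking the positive root), δ = (−19 + √7708.20) / 80 ≈ 0.860.

δ ≈ 0.860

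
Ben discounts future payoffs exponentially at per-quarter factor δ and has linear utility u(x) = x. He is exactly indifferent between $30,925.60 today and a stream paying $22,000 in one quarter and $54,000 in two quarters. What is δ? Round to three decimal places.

δ ≈ 0.580

Present value of the stream is 22000·δ + 54000·δ². Indifference gives 22000δ + 54000δ² = 30925.60.
So 54000δ² + 22000δ − 30925.60 = 0.
The positive root is δ = [−22000 + √(22000² + 4·54000·30925.60)] / (2·54000) = (−22000 + 84640.000)/108000 ≈ 0.580.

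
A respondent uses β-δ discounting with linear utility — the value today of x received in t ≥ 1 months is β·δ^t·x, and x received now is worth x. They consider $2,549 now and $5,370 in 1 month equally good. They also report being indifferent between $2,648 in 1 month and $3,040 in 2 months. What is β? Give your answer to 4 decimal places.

β ≈ 0.5449

Both payoffs in the second observation are in the future, so β drops out: δ^1·2648 = δ^2·3040 ⇒ δ = 2648/3040 = 0.87105.
The first indifference: 2549 = β·δ·5370, so β = 2549/(δ·5370) = 2549/(0.87105·5370) ≈ 0.5449.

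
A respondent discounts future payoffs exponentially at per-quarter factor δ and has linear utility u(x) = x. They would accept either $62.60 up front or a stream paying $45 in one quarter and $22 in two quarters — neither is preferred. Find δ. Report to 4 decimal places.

Equating present values: 62.60 = 45δ + 22δ².
So 22δ² + 45δ − 62.60 = 0.
The positive root is δ = [−45 + √(45² + 4·22·62.60)] / (2·22) = (−45 + 86.797)/44 ≈ 0.9499.

δ ≈ 0.9499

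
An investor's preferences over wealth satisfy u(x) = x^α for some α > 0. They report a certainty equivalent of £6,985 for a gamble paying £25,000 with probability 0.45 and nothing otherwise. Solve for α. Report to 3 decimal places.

Since u(0) = 0, the lottery's EU is 0.45·25000^α.
Equating: 6985^α = 0.45·25000^α, i.e. 0.2794^α = 0.45.
α = ln(0.45) / ln(6985/25000) = -0.798508/-1.275111 ≈ 0.626.

α ≈ 0.626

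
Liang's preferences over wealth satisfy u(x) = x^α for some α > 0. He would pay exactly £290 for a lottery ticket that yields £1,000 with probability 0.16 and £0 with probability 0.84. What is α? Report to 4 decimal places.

The lottery's expected utility is 0.16·u(1000) + 0.84·u(0) = 0.16·1000^α (since u(0) = 0 for α > 0).
Equating: 290^α = 0.16·1000^α, i.e. 0.2900^α = 0.16.
Taking logs: α·ln(290/1000) = ln(0.16), so α = -1.8325815 / -1.2378744 ≈ 1.4804.

α ≈ 1.4804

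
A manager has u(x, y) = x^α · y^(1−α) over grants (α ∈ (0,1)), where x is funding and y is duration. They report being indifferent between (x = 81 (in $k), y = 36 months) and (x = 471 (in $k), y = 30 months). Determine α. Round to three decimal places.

The Cobb–Douglas utilities coincide, so 81^α·36^(1−α) = 471^α·30^(1−α).
(81/471)^α = (30/36)^(1−α); take logs: α·ln(81/471) = (1−α)·ln(30/36), i.e. α·-1.760409 = (1−α)·-0.182322.
With A = -1.760409 and B = -0.182322: α·A = (1−α)·B, so α = B/(A+B) = -0.182322/-1.942731 ≈ 0.094.

α ≈ 0.094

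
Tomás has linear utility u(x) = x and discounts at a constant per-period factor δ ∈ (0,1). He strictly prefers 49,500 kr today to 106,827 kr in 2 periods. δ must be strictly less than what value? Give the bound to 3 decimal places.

The preference means 49500 > δ^2·106827.
Hence δ^2 < 49500/106827 = 0.46337, and x ↦ x^(1/2) is increasing on (0,∞).
δ < (49500/106827)^(1/2) ≈ 0.681.

δ < 0.681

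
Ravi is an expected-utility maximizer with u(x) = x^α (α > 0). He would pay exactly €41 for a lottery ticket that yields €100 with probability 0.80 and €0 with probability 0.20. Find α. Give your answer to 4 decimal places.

Since u(0) = 0, the lottery's EU is 0.80·100^α.
Equating: 41^α = 0.80·100^α, i.e. 0.4100^α = 0.80.
α = ln(0.80) / ln(41/100) = -0.2231436/-0.8915981 ≈ 0.2503.

α ≈ 0.2503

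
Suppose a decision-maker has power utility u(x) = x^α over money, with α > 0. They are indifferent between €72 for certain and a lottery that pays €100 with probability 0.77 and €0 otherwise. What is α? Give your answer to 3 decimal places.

EU(lottery) = 0.77·100^α + 0.23·0 = 0.77·100^α.
Setting u(72) equal to that: 72^α = 0.77·100^α ⇒ (72/100)^α = 0.77.
Take logs: α = ln 0.77 / ln(72/100) ≈ 0.79562.

α ≈ 0.796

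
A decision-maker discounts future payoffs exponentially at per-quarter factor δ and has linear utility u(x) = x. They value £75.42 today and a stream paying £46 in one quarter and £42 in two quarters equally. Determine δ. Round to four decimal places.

δ ≈ 0.9000

Present value of the stream is 46·δ + 42·δ². Indifference gives 46δ + 42δ² = 75.42.
Rearranged: 42δ² + 46δ − 75.42 = 0.
The positive root is δ = [−46 + √(46² + 4·42·75.42)] / (2·42) = (−46 + 121.600)/84 ≈ 0.9000.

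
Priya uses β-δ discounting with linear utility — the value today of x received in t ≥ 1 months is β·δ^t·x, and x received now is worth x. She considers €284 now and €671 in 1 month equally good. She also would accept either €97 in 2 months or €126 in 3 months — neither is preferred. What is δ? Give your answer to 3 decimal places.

δ ≈ 0.770

Both payoffs in the second observation are in the future, so β drops out: δ^2·97 = δ^3·126 ⇒ δ = 97/126 = 0.76984.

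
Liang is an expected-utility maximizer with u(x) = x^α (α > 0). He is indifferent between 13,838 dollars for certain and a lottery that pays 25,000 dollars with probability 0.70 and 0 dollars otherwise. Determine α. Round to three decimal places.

The lottery's expected utility is 0.70·u(25000) + 0.30·u(0) = 0.70·25000^α (since u(0) = 0 for α > 0).
Indifference: 13838^α = 0.70·25000^α, so (13838/25000)^α = 0.70.
Take logs: α = ln 0.70 / ln(13838/25000) ≈ 0.60304.

α ≈ 0.603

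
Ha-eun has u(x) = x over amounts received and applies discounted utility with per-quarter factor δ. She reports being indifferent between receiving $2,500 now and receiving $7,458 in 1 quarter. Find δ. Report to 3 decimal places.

The payoff in 1 quarter is discounted by δ, so u(2500) = δ·u(7458) and δ = u(2500)/u(7458).
With u(x) = x: δ = 2500/7458 = 0.33521.

δ ≈ 0.335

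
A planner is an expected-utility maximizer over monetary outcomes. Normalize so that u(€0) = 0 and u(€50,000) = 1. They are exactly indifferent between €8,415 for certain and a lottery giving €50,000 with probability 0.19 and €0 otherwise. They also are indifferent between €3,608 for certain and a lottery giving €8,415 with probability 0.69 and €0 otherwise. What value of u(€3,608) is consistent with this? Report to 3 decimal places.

The first gamble pins u(€8,415): it must equal 0.19·1 + 0.81·0 = 0.19.
The second indifference gives u(€3,608) = 0.69·u(€8,415) + 0.31·u(€0) = 0.69·0.19 + 0.31·0.00 = 0.1311.

0.131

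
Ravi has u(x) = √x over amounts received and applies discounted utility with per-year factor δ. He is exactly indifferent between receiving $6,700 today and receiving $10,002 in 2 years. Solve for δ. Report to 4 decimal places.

The payoff in 2 years is discounted by δ^2, so u(6700) = δ^2·u(10002) and δ^2 = u(6700)/u(10002).
Since u(x) = √x, δ^2 = √(6700/10002) = 0.81845.
Taking the square root: δ = 0.81845^(1/2) ≈ 0.9047.

δ ≈ 0.9047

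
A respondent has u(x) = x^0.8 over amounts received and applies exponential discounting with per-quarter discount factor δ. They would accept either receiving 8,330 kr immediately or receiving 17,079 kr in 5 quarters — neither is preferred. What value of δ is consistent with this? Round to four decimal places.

The payoff in 5 quarters is discounted by δ^5, so u(8330) = δ^5·u(17079) and δ^5 = u(8330)/u(17079).
With u(x) = x^0.8: δ^5 = 8330^0.8/17079^0.8 = (8330/17079)^0.8 = 0.56305.
So δ = 0.56305^(1/5) ≈ 0.8915.

δ ≈ 0.8915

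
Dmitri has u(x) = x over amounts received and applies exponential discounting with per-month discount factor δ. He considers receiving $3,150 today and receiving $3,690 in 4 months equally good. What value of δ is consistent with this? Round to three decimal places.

δ ≈ 0.961

The payoff in 4 months is discounted by δ^4, so u(3150) = δ^4·u(3690) and δ^4 = u(3150)/u(3690).
With u(x) = x: δ^4 = 3150/3690 = 0.85366.
So δ = 0.85366^(1/4) ≈ 0.961.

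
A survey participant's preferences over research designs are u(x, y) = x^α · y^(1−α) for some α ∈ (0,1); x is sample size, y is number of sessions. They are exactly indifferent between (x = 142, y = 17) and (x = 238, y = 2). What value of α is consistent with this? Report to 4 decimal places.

Indifference: 142^α · 17^(1−α) = 238^α · 2^(1−α).
Taking logs: α·ln 142 + (1−α)·ln 17 = α·ln 238 + (1−α)·ln 2, i.e. α·-0.5164436 = (1−α)·-2.1400662.
So α/(1−α) = (-2.1400662)/(-0.5164436) = 4.1438527, and α = 4.1438527/5.1438527 ≈ 0.8056.

α ≈ 0.8056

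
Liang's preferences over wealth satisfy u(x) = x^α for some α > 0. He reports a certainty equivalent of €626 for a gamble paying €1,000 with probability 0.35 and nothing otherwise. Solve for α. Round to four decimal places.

α ≈ 2.2413

Since u(0) = 0, the lottery's EU is 0.35·1000^α.
Indifference: 626^α = 0.35·1000^α, so (626/1000)^α = 0.35.
Take logs: α = ln 0.35 / ln(626/1000) ≈ 2.241271.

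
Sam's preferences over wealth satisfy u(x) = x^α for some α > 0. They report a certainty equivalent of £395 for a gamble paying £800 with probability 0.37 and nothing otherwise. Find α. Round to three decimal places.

Since u(0) = 0, the lottery's EU is 0.37·800^α.
Indifference: 395^α = 0.37·800^α, so (395/800)^α = 0.37.
Take logs: α = ln 0.37 / ln(395/800) ≈ 1.40884.

α ≈ 1.409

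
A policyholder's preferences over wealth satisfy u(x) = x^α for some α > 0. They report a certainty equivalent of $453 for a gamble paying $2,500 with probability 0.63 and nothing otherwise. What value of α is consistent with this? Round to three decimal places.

Since u(0) = 0, the lottery's EU is 0.63·2500^α.
Setting u(453) equal to that: 453^α = 0.63·2500^α ⇒ (453/2500)^α = 0.63.
α = ln(0.63) / ln(453/2500) = -0.462035/-1.708154 ≈ 0.270.

α ≈ 0.270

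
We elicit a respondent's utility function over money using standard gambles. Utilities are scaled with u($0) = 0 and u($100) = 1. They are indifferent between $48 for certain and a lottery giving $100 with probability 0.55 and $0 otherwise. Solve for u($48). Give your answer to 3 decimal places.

By the standard-gamble method, u($48) is just the indifference probability on the best outcome: 0.55.

0.550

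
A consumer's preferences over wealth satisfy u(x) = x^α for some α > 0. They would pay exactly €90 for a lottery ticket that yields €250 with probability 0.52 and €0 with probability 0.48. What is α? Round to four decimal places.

α ≈ 0.6401

EU(lottery) = 0.52·250^α + 0.48·0 = 0.52·250^α.
Equating: 90^α = 0.52·250^α, i.e. 0.3600^α = 0.52.
α = ln(0.52) / ln(90/250) = -0.6539265/-1.0216512 ≈ 0.6401.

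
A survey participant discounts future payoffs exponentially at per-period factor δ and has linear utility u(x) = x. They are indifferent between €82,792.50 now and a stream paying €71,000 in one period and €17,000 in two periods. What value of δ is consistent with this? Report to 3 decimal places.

δ ≈ 0.950

Equating present values: 82792.50 = 71000δ + 17000δ².
So 17000δ² + 71000δ − 82792.50 = 0.
The positive root is δ = [−71000 + √(71000² + 4·17000·82792.50)] / (2·17000) = (−71000 + 103300.000)/34000 ≈ 0.950.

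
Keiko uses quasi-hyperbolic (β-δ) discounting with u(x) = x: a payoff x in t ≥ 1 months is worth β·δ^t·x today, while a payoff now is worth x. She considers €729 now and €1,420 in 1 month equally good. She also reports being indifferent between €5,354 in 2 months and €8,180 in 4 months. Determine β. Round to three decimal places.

β ≈ 0.635

From the later pair, β·δ^2·5354 = β·δ^4·8180; dividing through, δ^2 = 5354/8180 = 0.65452, so δ = 0.80903.
Substituting δ into 729 = β·δ·1420: β = 729/(1148.817) ≈ 0.635.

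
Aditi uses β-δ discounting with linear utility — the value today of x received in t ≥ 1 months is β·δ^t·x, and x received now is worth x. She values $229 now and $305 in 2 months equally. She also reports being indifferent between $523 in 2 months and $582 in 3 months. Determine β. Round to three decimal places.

β ≈ 0.930

From the later pair, β·δ^2·523 = β·δ^3·582; dividing through, δ = 523/582 = 0.89863.
The first indifference: 229 = β·δ^2·305, so β = 229/(δ^2·305) = 229/(0.80753·305) ≈ 0.930.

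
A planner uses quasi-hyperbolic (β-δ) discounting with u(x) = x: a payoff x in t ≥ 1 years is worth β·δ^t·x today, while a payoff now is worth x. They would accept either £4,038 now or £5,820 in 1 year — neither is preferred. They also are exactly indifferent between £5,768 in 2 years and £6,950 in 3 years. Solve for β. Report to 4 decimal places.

β ≈ 0.8360

The second indifference involves only future payoffs, so β cancels: β·δ^2·5768 = β·δ^3·6950, giving δ = 5768/6950 = 0.82993.
Now use the now-vs-future pair: 4038 = β·δ·5820 gives β = 4038/(0.82993·5820) ≈ 0.8360.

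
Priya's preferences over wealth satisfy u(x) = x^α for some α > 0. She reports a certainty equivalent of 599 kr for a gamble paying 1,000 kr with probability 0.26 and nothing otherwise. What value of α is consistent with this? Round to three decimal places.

Since u(0) = 0, the lottery's EU is 0.26·1000^α.
Indifference: 599^α = 0.26·1000^α, so (599/1000)^α = 0.26.
Taking logs: α·ln(599/1000) = ln(0.26), so α = -1.347074 / -0.512494 ≈ 2.628.

α ≈ 2.628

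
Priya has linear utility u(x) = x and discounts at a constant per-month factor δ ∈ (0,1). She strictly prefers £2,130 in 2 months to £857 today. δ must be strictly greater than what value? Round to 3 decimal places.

δ > 0.634

The preference means 857 < δ^2·2130.
Dividing by 2130: δ^2 > 0.40235. Both sides are positive, so the square root keeps the direction.
δ > 0.40235^(1/2) = 0.634.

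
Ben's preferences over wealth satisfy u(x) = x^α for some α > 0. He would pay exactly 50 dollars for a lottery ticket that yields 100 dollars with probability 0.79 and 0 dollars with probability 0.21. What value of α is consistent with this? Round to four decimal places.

α ≈ 0.3401

The lottery's expected utility is 0.79·u(100) + 0.21·u(0) = 0.79·100^α (since u(0) = 0 for α > 0).
Equating: 50^α = 0.79·100^α, i.e. 0.5000^α = 0.79.
Take logs: α = ln 0.79 / ln(50/100) ≈ 0.340075.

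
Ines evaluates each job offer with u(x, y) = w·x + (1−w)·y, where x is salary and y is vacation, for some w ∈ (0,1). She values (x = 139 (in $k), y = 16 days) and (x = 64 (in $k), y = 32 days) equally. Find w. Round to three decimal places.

Equating utilities: w·139 + (1−w)·16 = w·64 + (1−w)·32.
w·(139−64) = (1−w)·(32−16), i.e. w·75 = (1−w)·16.
So w/(1−w) = 16/75 = 0.2133, giving w = 16/(75+16) = 0.176.

w = 0.176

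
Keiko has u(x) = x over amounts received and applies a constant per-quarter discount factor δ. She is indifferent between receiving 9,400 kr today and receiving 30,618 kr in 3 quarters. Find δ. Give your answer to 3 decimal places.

δ ≈ 0.675

Equating discounted utilities: u(9400) = δ^3·u(30618) ⇒ δ^3 = u(9400)/u(30618).
With u(x) = x: δ^3 = 9400/30618 = 0.30701.
Hence δ = (0.30701)^(1/3) = 0.67461.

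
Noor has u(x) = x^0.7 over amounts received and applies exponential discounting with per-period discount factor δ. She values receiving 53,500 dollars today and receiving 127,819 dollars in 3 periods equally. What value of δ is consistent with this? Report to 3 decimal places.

δ ≈ 0.816

Indifference means u(53500) = δ^3 · u(127819), so δ^3 = u(53500)/u(127819).
With u(x) = x^0.7: δ^3 = 53500^0.7/127819^0.7 = (53500/127819)^0.7 = 0.54354.
Taking the cube root: δ = 0.54354^(1/3) ≈ 0.816.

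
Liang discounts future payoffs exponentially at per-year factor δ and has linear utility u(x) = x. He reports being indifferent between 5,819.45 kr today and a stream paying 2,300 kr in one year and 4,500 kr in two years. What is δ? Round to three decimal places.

The stream is worth 2300δ + 4500δ² today, so 2300δ + 4500δ² = 5819.45.
Rearranged: 4500δ² + 2300δ − 5819.45 = 0.
By the quadratic formula (taking the positive root), δ = (−2300 + √110040100.00) / 9000 ≈ 0.910.

δ ≈ 0.910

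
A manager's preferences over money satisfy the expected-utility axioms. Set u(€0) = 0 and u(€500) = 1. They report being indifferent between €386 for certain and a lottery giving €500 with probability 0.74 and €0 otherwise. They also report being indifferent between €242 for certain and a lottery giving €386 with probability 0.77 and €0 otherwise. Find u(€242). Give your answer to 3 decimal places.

First, u(€386) = 0.74·u(€500) + 0.26·u(€0) = 0.74.
The second indifference gives u(€242) = 0.77·u(€386) + 0.23·u(€0) = 0.77·0.74 + 0.23·0.00 = 0.5698.

0.570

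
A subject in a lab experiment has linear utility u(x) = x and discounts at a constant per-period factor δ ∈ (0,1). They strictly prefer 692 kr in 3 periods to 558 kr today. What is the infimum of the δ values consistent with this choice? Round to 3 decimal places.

δ > 0.931

Under u(x) = x this choice says 558 < δ^3·692.
Dividing by 692: δ^3 > 0.80636. Both sides are positive, so the cube root keeps the direction.
δ > 0.80636^(1/3) = 0.931.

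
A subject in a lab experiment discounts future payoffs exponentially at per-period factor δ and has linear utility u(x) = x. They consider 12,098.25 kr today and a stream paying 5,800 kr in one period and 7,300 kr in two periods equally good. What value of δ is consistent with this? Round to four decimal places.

δ ≈ 0.9500

Present value of the stream is 5800·δ + 7300·δ². Indifference gives 5800δ + 7300δ² = 12098.25.
Rearranged: 7300δ² + 5800δ − 12098.25 = 0.
By the quadratic formula (taking the positive root), δ = (−5800 + √386908900.00) / 14600 ≈ 0.9500.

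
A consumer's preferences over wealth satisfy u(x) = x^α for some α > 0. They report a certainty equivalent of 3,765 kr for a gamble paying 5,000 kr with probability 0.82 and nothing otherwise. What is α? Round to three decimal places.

The lottery's expected utility is 0.82·u(5000) + 0.18·u(0) = 0.82·5000^α (since u(0) = 0 for α > 0).
Indifference: 3765^α = 0.82·5000^α, so (3765/5000)^α = 0.82.
Take logs: α = ln 0.82 / ln(3765/5000) ≈ 0.69953.

α ≈ 0.700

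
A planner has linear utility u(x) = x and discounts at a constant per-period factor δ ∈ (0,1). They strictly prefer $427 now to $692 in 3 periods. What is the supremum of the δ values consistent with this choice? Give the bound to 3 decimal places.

δ < 0.851

The preference means 427 > δ^3·692.
Hence δ^3 < 427/692 = 0.61705, and x ↦ x^(1/3) is increasing on (0,∞).
δ < 0.61705^(1/3) = 0.851.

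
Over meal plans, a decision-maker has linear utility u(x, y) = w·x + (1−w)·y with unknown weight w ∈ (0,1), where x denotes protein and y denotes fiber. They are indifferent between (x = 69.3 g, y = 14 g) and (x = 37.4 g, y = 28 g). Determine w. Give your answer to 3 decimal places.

Indifference: w·69.3 + (1−w)·14 = w·37.4 + (1−w)·28.
Rearranging, 31.9·w − 14·(1−w) = 0.
Hence w = 14/(31.9+14) = 14/45.9 = 0.305.

w = 0.305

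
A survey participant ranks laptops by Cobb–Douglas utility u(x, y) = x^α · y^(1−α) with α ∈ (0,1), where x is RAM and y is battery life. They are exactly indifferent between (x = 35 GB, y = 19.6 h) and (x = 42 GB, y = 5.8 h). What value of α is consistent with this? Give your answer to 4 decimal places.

Set the two utilities equal: 35^α·19.6^(1−α) = 42^α·5.8^(1−α).
(35/42)^α = (5.8/19.6)^(1−α); take logs: α·ln(35/42) = (1−α)·ln(5.8/19.6), i.e. α·-0.1823216 = (1−α)·-1.2176716.
Thus α·(-1.3999932) = -1.2176716, so α = -1.2176716/-1.3999932 ≈ 0.8698.

α ≈ 0.8698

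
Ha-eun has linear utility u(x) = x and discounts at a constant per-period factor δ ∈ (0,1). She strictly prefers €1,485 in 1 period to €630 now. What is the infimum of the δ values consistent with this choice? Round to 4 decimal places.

The preference means 630 < δ·1485.
So δ > 630/1485 = 0.42424.

δ > 0.4242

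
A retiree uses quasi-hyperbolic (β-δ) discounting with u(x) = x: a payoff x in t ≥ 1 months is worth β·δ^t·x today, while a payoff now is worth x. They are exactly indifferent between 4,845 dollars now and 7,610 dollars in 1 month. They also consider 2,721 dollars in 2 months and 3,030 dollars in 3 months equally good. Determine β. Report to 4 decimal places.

β ≈ 0.7090

From the later pair, β·δ^2·2721 = β·δ^3·3030; dividing through, δ = 2721/3030 = 0.89802.
Substituting δ into 4845 = β·δ·7610: β = 4845/(6833.931) ≈ 0.7090.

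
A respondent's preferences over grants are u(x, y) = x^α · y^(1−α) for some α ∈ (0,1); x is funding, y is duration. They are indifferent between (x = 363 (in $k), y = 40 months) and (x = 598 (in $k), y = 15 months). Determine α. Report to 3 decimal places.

α ≈ 0.663

Indifference: 363^α · 40^(1−α) = 598^α · 15^(1−α).
Rearrange to (363/598)^α = (15/40)^(1−α) and take logs: α·-0.499188 = (1−α)·-0.980829.
With A = -0.499188 and B = -0.980829: α·A = (1−α)·B, so α = B/(A+B) = -0.980829/-1.480017 ≈ 0.663.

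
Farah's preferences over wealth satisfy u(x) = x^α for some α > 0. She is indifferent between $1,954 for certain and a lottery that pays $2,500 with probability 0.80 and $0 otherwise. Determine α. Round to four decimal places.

α ≈ 0.9056

Since u(0) = 0, the lottery's EU is 0.80·2500^α.
Equating: 1954^α = 0.80·2500^α, i.e. 0.7816^α = 0.80.
Taking logs: α·ln(1954/2500) = ln(0.80), so α = -0.2231436 / -0.2464122 ≈ 0.9056.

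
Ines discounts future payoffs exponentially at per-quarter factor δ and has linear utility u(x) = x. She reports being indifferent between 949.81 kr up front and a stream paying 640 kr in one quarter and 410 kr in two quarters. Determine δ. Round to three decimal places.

The stream is worth 640δ + 410δ² today, so 640δ + 410δ² = 949.81.
Rearranged: 410δ² + 640δ − 949.81 = 0.
The positive root is δ = [−640 + √(640² + 4·410·949.81)] / (2·410) = (−640 + 1402.601)/820 ≈ 0.930.

δ ≈ 0.930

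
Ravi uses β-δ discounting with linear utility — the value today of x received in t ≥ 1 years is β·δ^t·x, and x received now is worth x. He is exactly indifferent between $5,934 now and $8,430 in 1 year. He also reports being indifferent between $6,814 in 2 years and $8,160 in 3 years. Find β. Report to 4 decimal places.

β ≈ 0.8430

From the later pair, β·δ^2·6814 = β·δ^3·8160; dividing through, δ = 6814/8160 = 0.83505.
Now use the now-vs-future pair: 5934 = β·δ·8430 gives β = 5934/(0.83505·8430) ≈ 0.8430.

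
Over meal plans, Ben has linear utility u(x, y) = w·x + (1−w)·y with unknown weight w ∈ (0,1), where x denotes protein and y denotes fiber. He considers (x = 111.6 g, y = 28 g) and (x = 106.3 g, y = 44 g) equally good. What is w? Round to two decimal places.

u(111.6,28) = u(106.3,44) means w·111.6 + (1−w)·28 = w·106.3 + (1−w)·44.
w·(111.6−106.3) = (1−w)·(44−28), i.e. w·5.3 = (1−w)·16.
So w/(1−w) = 16/5.3 = 3.0189, giving w = 16/(5.3+16) = 0.75.

w = 0.75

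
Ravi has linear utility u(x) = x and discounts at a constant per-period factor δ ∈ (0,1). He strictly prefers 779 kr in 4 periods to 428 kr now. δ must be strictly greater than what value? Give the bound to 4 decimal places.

δ > 0.8609

Comparing present values: 428 < δ^4·779.
Dividing by 779: δ^4 > 0.54942. Both sides are positive, so the 4th root keeps the direction.
δ > 0.54942^(1/4) = 0.8609.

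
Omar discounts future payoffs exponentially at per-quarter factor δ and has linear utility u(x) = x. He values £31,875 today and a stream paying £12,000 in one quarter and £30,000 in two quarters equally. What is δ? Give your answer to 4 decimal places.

Equating present values: 31875 = 12000δ + 30000δ².
That is, 30000δ² + 12000δ − 31875 = 0, a quadratic in δ.
The positive root is δ = [−12000 + √(12000² + 4·30000·31875)] / (2·30000) = (−12000 + 63000.000)/60000 ≈ 0.8500.

δ ≈ 0.8500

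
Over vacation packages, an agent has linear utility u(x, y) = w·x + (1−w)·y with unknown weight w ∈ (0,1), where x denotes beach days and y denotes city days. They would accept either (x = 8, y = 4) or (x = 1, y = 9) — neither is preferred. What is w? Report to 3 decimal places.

w = 0.417

Equating utilities: w·8 + (1−w)·4 = w·1 + (1−w)·9.
Collecting terms: w·7 = (1−w)·5.
The marginal rate of substitution is 5/7, so w = 5/(7+5) = 0.417.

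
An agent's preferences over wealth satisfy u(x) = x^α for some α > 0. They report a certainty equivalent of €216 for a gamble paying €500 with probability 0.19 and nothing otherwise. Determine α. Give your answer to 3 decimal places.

α ≈ 1.979

Since u(0) = 0, the lottery's EU is 0.19·500^α.
Setting u(216) equal to that: 216^α = 0.19·500^α ⇒ (216/500)^α = 0.19.
Take logs: α = ln 0.19 / ln(216/500) ≈ 1.97864.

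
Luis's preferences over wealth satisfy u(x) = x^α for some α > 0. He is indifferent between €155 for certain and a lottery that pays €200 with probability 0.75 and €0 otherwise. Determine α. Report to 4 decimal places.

α ≈ 1.1286

Since u(0) = 0, the lottery's EU is 0.75·200^α.
Indifference: 155^α = 0.75·200^α, so (155/200)^α = 0.75.
Take logs: α = ln 0.75 / ln(155/200) ≈ 1.128642.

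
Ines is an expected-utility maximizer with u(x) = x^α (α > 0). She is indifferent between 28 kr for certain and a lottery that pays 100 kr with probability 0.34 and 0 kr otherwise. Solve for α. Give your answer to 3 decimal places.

Since u(0) = 0, the lottery's EU is 0.34·100^α.
Equating: 28^α = 0.34·100^α, i.e. 0.2800^α = 0.34.
Take logs: α = ln 0.34 / ln(28/100) ≈ 0.84748.

α ≈ 0.847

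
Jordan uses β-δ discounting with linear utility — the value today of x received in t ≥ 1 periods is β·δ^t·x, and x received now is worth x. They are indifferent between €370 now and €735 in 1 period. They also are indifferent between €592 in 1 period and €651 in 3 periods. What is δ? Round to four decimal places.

From the later pair, β·δ^1·592 = β·δ^3·651; dividing through, δ^2 = 592/651 = 0.90937, so δ = 0.95361.

δ ≈ 0.9536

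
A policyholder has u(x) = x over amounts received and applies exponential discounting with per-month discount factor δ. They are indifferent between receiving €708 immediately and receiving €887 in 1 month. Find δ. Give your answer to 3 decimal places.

Equating discounted utilities: u(708) = δ·u(887) ⇒ δ = u(708)/u(887).
With u(x) = x: δ = 708/887 = 0.79820.

δ ≈ 0.798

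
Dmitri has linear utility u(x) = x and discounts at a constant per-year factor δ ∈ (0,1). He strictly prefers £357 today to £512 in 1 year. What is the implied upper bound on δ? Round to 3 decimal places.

δ < 0.697

The preference means 357 > δ·512.
So δ < 357/512 = 0.69727.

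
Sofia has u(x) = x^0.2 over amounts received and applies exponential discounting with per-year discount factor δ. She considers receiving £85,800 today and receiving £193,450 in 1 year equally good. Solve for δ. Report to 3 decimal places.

δ ≈ 0.850

The payoff in 1 year is discounted by δ, so u(85800) = δ·u(193450) and δ = u(85800)/u(193450).
With u(x) = x^0.2: δ = 85800^0.2/193450^0.2 = (85800/193450)^0.2 = 0.84993.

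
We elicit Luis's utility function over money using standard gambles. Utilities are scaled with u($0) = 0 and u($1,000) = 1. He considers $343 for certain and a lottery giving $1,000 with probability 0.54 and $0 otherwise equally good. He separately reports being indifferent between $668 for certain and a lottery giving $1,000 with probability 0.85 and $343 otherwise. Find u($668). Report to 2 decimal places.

The first gamble pins u($343): it must equal 0.54·1 + 0.46·0 = 0.54.
The second indifference gives u($668) = 0.85·u($1,000) + 0.15·u($343) = 0.85·1.00 + 0.15·0.54 = 0.9310.

0.93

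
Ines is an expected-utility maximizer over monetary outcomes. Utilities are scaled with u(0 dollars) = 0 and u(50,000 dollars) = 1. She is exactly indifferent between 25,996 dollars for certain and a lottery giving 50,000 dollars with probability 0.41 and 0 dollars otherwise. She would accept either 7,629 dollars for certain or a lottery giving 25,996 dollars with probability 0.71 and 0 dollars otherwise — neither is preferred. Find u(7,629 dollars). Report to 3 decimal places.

0.291

The first gamble pins u(25,996 dollars): it must equal 0.41·1 + 0.59·0 = 0.41.
Chaining: u(7,629 dollars) = 0.71·0.41 + 0.29·0.00 = 0.2911.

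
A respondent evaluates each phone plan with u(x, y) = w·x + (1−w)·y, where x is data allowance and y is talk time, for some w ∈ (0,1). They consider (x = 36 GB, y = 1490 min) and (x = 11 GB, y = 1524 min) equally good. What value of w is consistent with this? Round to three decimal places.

Indifference: w·36 + (1−w)·1490 = w·11 + (1−w)·1524.
Collecting terms: w·25 = (1−w)·34.
The marginal rate of substitution is 34/25, so w = 34/(25+34) = 0.576.

w = 0.576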